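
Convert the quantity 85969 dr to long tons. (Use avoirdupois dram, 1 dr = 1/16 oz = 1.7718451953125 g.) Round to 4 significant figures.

1 dr = 1.74386e-6 long ton.
Then 85969 × 1.74386e-6 ≈ 0.1499 long ton.

0.1499 long tons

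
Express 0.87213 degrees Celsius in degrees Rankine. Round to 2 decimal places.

493.24 °R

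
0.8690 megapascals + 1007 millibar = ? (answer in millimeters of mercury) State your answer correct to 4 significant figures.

0.8690 MPa = 6518.04 mmHg and 1007 mbar = 755.312 mmHg.
6518.04 + 755.312 ≈ 7273 mmHg.

7273 millimeters of mercury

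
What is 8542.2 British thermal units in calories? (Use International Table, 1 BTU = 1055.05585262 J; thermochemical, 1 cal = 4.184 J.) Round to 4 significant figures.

1 British thermal unit = 252.164 cal.
Thus 8542.2 × 252.164 ≈ 2.154e+6 cal.

2.154e+6 cal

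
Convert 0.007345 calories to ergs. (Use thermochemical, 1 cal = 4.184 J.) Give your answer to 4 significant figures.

307300 erg

1 cal = 4.18400e+7 erg.
So 0.007345 × 4.18400e+7 ≈ 307300 erg.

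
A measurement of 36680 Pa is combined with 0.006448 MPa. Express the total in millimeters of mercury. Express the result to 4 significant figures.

36680 Pa = 275.123 mmHg and 0.006448 MPa = 48.3640 mmHg.
275.123 + 48.3640 ≈ 323.5 mmHg.

323.5 millimeters of mercury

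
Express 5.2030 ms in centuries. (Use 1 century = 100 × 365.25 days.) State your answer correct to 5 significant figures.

1.6487e-12 century

1 millisecond = 3.16881e-13 centuries.
Thus 5.2030 × 3.16881e-13 ≈ 1.6487e-12 century.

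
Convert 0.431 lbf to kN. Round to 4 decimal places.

0.0019 kN

1 pound-force = 0.00444822 kN.
Then 0.431 × 0.00444822 ≈ 0.0019 kN.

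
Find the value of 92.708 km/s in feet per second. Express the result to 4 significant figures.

1 km/s = 3280.84 feet per second.
So 92.708 × 3280.84 ≈ 304200 ft/s.

304200 ft/s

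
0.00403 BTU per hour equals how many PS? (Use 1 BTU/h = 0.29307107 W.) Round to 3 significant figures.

1.61 × 10^-6 metric horsepower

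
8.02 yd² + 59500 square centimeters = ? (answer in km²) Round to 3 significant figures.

1.27 × 10^-5 km²

8.02 yd² = 6.70574 × 10^-6 km² and 59500 cm² = 5.95000 × 10^-6 km².
6.70574 × 10^-6 + 5.95000 × 10^-6 ≈ 1.27 × 10^-5 km².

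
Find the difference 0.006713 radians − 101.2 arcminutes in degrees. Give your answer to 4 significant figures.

-1.302 °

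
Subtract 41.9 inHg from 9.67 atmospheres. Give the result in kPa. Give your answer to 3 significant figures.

9.67 atm = 979.813 kPa and 41.9 inHg = 141.890 kPa.
979.813 − 141.890 ≈ 838 kPa.

838 kPa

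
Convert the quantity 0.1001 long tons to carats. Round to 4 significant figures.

508500 ct

1 long ton = 5.08023 × 10^6 ct.
So 0.1001 × 5.08023 × 10^6 ≈ 508500 ct.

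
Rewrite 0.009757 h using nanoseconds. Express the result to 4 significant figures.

3.513 × 10^10 ns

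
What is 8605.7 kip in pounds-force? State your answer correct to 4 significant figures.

1 kip = 1000.00 lbf.
So 8605.7 × 1000.00 ≈ 8.606 × 10^6 lbf.

8.606 × 10^6 lbf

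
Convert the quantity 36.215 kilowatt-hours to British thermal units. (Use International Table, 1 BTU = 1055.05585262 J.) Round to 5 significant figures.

123570 BTU

1 kWh = 3412.14 BTU.
Then 36.215 × 3412.14 ≈ 123570 BTU.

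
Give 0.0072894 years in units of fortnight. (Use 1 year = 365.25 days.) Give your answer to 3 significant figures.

0.190 fortnight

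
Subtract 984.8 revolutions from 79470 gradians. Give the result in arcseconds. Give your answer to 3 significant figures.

79470 grad = 2.57483 × 10^8 arcsec and 984.8 rev = 1.27630 × 10^9 arcsec.
2.57483 × 10^8 − 1.27630 × 10^9 ≈ -1.02 × 10^9 arcsec.

-1.02 × 10^9 arcseconds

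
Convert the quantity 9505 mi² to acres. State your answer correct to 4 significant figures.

6.083e+6 acre

1 mi² = 640.000 acres.
9505 × 640.000 ≈ 6.083e+6 acre.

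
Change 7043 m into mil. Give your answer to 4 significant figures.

1 meter = 39370.1 mil.
7043 × 39370.1 ≈ 2.773e+8 mil.

2.773e+8 mil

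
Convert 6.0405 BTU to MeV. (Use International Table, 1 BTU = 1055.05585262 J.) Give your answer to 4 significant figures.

3.978 × 10^16 MeV

1 British thermal unit = 6.58514 × 10^15 MeV.
Thus 6.0405 × 6.58514 × 10^15 ≈ 3.978 × 10^16 MeV.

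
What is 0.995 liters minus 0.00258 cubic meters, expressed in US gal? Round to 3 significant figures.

0.995 L = 0.262851 US gal and 0.00258 m³ = 0.681564 US gal.
0.262851 − 0.681564 ≈ -0.419 US gal.

-0.419 US gal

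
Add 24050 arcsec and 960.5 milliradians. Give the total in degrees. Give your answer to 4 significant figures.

24050 arcsec = 6.68056 ° and 960.5 mrad = 55.0326 °.
6.68056 + 55.0326 ≈ 61.71 °.

61.71 °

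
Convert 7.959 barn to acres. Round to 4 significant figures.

1.967 × 10^-31 acre

1 barn = 2.47105 × 10^-32 acre.
So 7.959 × 2.47105 × 10^-32 ≈ 1.967 × 10^-31 acre.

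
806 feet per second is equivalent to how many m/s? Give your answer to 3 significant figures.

246 m/s

1 ft/s = 0.304800 m/s.
806 × 0.304800 ≈ 246 m/s.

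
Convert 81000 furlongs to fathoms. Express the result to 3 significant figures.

8.91e+6 fathom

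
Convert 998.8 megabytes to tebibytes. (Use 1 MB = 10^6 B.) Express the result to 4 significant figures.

0.0009084 TiB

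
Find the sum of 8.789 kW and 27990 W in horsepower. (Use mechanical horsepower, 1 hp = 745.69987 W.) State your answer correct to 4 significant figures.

49.32 horsepower

8.789 kW = 11.7862 hp and 27990 W = 37.5352 hp.
11.7862 + 37.5352 ≈ 49.32 hp.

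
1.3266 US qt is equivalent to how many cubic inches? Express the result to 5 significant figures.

76.611 cubic inches

1 US quart = 57.7500 in³.
So 1.3266 × 57.7500 ≈ 76.611 in³.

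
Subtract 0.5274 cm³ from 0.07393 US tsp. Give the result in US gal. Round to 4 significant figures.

0.07393 US tsp = 9.62630e-5 US gal and 0.5274 cm³ = 0.000139324 US gal.
9.62630e-5 − 0.000139324 ≈ -4.306e-5 US gal.

-4.306e-5 US gallons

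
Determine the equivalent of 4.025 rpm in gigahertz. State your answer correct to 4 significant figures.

6.708 × 10^-11 GHz

1 revolution per minute = 1.66667 × 10^-11 gigahertz.
Then 4.025 × 1.66667 × 10^-11 ≈ 6.708 × 10^-11 GHz.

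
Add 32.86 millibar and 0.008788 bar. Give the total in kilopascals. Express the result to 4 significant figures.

32.86 mbar = 3.28600 kPa and 0.008788 bar = 0.878800 kPa.
3.28600 + 0.878800 ≈ 4.165 kPa.

4.165 kPa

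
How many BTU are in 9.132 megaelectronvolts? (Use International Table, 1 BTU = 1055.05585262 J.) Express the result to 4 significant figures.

1 MeV = 1.51857e-16 British thermal units.
So 9.132 × 1.51857e-16 ≈ 1.387e-15 BTU.

1.387e-15 BTU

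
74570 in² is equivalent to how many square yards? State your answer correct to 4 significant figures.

1 square inch = 0.000771605 yd².
Then 74570 × 0.000771605 ≈ 57.54 yd².

57.54 yd²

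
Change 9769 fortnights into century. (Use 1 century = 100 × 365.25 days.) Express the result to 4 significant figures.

3.744 centuries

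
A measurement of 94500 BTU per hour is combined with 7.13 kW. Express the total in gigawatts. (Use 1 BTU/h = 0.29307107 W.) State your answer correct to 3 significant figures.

94500 BTU/h = 2.76952 × 10^-5 GW and 7.13 kW = 7.13000 × 10^-6 GW.
2.76952 × 10^-5 + 7.13000 × 10^-6 ≈ 3.48 × 10^-5 GW.

3.48 × 10^-5 GW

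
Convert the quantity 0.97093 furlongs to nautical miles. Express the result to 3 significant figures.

0.105 nautical miles

1 furlong = 0.108622 nautical miles.
0.97093 × 0.108622 ≈ 0.105 nmi.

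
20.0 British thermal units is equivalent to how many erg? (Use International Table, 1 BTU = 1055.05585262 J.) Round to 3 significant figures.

1 British thermal unit = 1.05506e+10 erg.
20.0 × 1.05506e+10 ≈ 2.11e+11 erg.

2.11e+11 ergs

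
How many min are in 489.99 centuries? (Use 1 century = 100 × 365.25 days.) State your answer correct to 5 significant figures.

1 century = 5.25960e+7 min.
489.99 × 5.25960e+7 ≈ 2.5772e+10 min.

2.5772e+10 minutes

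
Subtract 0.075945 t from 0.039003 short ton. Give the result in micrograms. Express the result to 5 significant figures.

0.039003 short ton = 3.53829 × 10^10 μg and 0.075945 t = 7.59450 × 10^10 μg.
3.53829 × 10^10 − 7.59450 × 10^10 ≈ -4.0562 × 10^10 μg.

-4.0562 × 10^10 micrograms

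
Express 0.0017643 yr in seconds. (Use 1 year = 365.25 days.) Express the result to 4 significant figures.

55680 seconds

1 year = 3.15576 × 10^7 s.
0.0017643 × 3.15576 × 10^7 ≈ 55680 s.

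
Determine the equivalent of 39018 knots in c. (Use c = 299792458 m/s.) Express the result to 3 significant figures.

6.70 × 10^-5 c

1 knot = 1.71600 × 10^-9 times the speed of light.
Then 39018 × 1.71600 × 10^-9 ≈ 6.70 × 10^-5 c.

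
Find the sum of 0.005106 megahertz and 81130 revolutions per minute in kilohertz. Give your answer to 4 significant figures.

0.005106 MHz = 5.10600 kHz and 81130 rpm = 1.35217 kHz.
5.10600 + 1.35217 ≈ 6.458 kHz.

6.458 kHz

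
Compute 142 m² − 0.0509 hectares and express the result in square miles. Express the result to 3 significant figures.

-0.000142 mi²

142 m² = 5.48265 × 10^-5 mi² and 0.0509 ha = 0.000196526 mi².
5.48265 × 10^-5 − 0.000196526 ≈ -0.000142 mi².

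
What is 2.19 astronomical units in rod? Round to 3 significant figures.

6.51e+10 rod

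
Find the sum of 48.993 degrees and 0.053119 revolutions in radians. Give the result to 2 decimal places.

1.19 radians

48.993 ° = 0.855089 rad and 0.053119 rev = 0.333757 rad.
0.855089 + 0.333757 ≈ 1.19 rad.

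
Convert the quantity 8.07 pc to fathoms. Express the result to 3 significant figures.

1 parsec = 1.68727 × 10^16 fathom.
Thus 8.07 × 1.68727 × 10^16 ≈ 1.36 × 10^17 fathom.

1.36 × 10^17 fathoms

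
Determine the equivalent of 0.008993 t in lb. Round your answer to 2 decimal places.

19.83 pounds

1 t = 2204.62 pounds.
Thus 0.008993 × 2204.62 ≈ 19.83 lb.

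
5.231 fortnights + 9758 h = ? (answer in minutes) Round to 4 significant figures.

690900 minutes

5.231 fortnight = 105457 min and 9758 h = 585480 min.
105457 + 585480 ≈ 690900 min.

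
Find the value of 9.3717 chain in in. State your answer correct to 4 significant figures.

1 chain = 792.000 in.
9.3717 × 792.000 ≈ 7422 in.

7422 inches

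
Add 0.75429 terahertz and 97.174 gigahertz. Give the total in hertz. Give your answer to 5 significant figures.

0.75429 THz = 7.54290 × 10^11 Hz and 97.174 GHz = 9.71740 × 10^10 Hz.
7.54290 × 10^11 + 9.71740 × 10^10 ≈ 8.5146 × 10^11 Hz.

8.5146 × 10^11 Hz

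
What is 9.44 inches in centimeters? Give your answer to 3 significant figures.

24.0 centimeters

1 inch = 2.54000 cm.
Thus 9.44 × 2.54000 ≈ 24.0 cm.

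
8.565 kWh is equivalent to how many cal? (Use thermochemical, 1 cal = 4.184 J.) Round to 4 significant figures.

7.370e+6 calories

1 kWh = 860421 calories.
8.565 × 860421 ≈ 7.370e+6 cal.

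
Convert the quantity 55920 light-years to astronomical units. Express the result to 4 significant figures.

3.536 × 10^9 au

1 light-year = 63241.1 astronomical units.
So 55920 × 63241.1 ≈ 3.536 × 10^9 au.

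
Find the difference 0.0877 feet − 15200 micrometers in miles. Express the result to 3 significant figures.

0.0877 ft = 1.660985e-5 mi and 15200 μm = 9.444842e-6 mi.
1.660985e-5 − 9.444842e-6 ≈ 7.17e-6 mi.

7.17e-6 mi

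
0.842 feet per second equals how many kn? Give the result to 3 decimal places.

0.499 kn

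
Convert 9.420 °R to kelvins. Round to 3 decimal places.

5.233 kelvins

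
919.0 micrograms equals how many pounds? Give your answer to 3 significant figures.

1 μg = 2.20462 × 10^-9 lb.
919.0 × 2.20462 × 10^-9 ≈ 2.03 × 10^-6 lb.

2.03 × 10^-6 lb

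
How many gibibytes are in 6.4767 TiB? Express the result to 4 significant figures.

6632 GiB

1 tebibyte = 1024.00 GiB.
6.4767 × 1024.00 ≈ 6632 GiB.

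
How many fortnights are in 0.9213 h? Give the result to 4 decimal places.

1 hour = 0.00297619 fortnights.
Thus 0.9213 × 0.00297619 ≈ 0.0027 fortnight.

0.0027 fortnight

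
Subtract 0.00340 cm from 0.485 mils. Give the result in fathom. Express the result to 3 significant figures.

-1.19e-5 fathom

0.485 mil = 6.73611e-6 fathom and 0.00340 cm = 1.85914e-5 fathom.
6.73611e-6 − 1.85914e-5 ≈ -1.19e-5 fathom.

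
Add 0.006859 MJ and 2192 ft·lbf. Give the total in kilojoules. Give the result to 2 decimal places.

9.83 kilojoules

0.006859 MJ = 6.85900 kJ and 2192 ft·lbf = 2.97195 kJ.
6.85900 + 2.97195 ≈ 9.83 kJ.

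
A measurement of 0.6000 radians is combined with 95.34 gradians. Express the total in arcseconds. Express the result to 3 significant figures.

433000 arcsec

0.6000 rad = 123759 arcsec and 95.34 grad = 308902 arcsec.
123759 + 308902 ≈ 433000 arcsec.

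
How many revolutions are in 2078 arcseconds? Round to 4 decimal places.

0.0016 rev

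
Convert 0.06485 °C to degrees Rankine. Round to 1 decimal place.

491.8 °R

°R = (°C + 273.15) × 9/5.
Applying the formula gives 491.8 °R.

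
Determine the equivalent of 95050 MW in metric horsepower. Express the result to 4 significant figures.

1 MW = 1359.62 PS.
Thus 95050 × 1359.62 ≈ 1.292 × 10^8 PS.

1.292 × 10^8 PS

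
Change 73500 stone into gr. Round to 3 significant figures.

7.20 × 10^9 gr

1 stone = 98000.0 gr.
So 73500 × 98000.0 ≈ 7.20 × 10^9 gr.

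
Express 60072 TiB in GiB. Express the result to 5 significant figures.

6.1514e+7 GiB

1 tebibyte = 1024.00 gibibytes.
So 60072 × 1024.00 ≈ 6.1514e+7 GiB.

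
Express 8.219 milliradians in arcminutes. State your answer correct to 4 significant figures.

1 milliradian = 3.43775 arcmin.
Then 8.219 × 3.43775 ≈ 28.25 arcmin.

28.25 arcmin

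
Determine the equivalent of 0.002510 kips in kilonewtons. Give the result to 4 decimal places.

0.0112 kilonewtons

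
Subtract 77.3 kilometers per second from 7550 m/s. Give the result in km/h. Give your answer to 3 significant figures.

-251000 km/h

7550 m/s = 27180.0 km/h and 77.3 km/s = 278280 km/h.
27180.0 − 278280 ≈ -251000 km/h.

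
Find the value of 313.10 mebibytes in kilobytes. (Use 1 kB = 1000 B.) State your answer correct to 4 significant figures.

1 MiB = 1048.58 kB.
313.10 × 1048.58 ≈ 328300 kB.

328300 kB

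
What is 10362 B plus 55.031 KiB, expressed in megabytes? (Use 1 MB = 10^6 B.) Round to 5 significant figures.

0.066714 megabytes

10362 B = 0.0103620 MB and 55.031 KiB = 0.0563517 MB.
0.0103620 + 0.0563517 ≈ 0.066714 MB.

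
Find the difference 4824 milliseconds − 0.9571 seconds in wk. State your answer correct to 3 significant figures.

4824 ms = 7.97619 × 10^-6 wk and 0.9571 s = 1.58251 × 10^-6 wk.
7.97619 × 10^-6 − 1.58251 × 10^-6 ≈ 6.39 × 10^-6 wk.

6.39 × 10^-6 wk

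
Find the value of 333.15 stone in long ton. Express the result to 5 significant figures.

1 st = 0.00625000 long ton.
333.15 × 0.00625000 ≈ 2.0822 long ton.

2.0822 long ton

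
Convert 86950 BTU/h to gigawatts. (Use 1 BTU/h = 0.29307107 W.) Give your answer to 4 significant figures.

2.548e-5 GW

1 BTU per hour = 2.93071e-10 GW.
Thus 86950 × 2.93071e-10 ≈ 2.548e-5 GW.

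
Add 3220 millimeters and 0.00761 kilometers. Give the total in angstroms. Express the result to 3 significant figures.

1.08 × 10^11 Å

3220 mm = 3.22000 × 10^10 Å and 0.00761 km = 7.61000 × 10^10 Å.
3.22000 × 10^10 + 7.61000 × 10^10 ≈ 1.08 × 10^11 Å.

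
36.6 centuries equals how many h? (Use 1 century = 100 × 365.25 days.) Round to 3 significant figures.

1 century = 876600 hours.
36.6 × 876600 ≈ 3.21e+7 h.

3.21e+7 h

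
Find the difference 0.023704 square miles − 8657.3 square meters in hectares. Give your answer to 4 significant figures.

0.023704 mi² = 6.13931 ha and 8657.3 m² = 0.865730 ha.
6.13931 − 0.865730 ≈ 5.274 ha.

5.274 ha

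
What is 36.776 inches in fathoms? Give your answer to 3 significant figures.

0.511 fathoms

1 inch = 0.0138889 fathoms.
Thus 36.776 × 0.0138889 ≈ 0.511 fathom.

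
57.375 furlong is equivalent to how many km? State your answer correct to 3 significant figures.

1 furlong = 0.201168 km.
Then 57.375 × 0.201168 ≈ 11.5 km.

11.5 km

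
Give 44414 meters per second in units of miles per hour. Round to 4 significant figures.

99350 mph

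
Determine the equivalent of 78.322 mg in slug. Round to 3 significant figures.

1 milligram = 6.85218e-8 slug.
78.322 × 6.85218e-8 ≈ 5.37e-6 slug.

5.37e-6 slugs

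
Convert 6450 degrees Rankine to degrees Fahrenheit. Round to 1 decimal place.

°R = °F + 459.67.
Applying the formula gives 5990.3 °F.

5990.3 degrees Fahrenheit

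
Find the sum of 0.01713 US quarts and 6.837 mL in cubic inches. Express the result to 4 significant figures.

0.01713 US qt = 0.9892575 in³ and 6.837 mL = 0.4172193 in³.
0.9892575 + 0.4172193 ≈ 1.406 in³.

1.406 in³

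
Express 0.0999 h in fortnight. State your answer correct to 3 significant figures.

0.000297 fortnight

1 h = 0.00297619 fortnights.
So 0.0999 × 0.00297619 ≈ 0.000297 fortnight.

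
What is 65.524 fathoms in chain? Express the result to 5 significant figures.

1 fathom = 0.0909091 chains.
Then 65.524 × 0.0909091 ≈ 5.9567 chain.

5.9567 chains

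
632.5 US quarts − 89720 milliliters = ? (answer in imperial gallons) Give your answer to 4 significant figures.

632.5 US qt = 131.667 imp gal and 89720 mL = 19.7356 imp gal.
131.667 − 19.7356 ≈ 111.9 imp gal.

111.9 imp gal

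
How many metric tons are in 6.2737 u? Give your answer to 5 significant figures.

1 atomic mass unit = 1.66054e-30 t.
Thus 6.2737 × 1.66054e-30 ≈ 1.0418e-29 t.

1.0418e-29 t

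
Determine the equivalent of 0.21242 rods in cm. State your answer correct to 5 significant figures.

106.83 cm

1 rod = 502.920 cm.
0.21242 × 502.920 ≈ 106.83 cm.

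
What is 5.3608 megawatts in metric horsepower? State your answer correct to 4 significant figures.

7289 metric horsepower

1 MW = 1359.62 metric horsepower.
5.3608 × 1359.62 ≈ 7289 PS.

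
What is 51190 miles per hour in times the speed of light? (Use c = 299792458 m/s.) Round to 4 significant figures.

7.633 × 10^-5 times the speed of light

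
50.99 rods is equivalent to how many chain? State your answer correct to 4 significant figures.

12.75 chain

1 rod = 0.250000 chains.
50.99 × 0.250000 ≈ 12.75 chain.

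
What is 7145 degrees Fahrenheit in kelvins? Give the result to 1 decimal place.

4224.8 kelvins

K = (°F + 459.67) × 5/9.
Applying the formula gives 4224.8 K.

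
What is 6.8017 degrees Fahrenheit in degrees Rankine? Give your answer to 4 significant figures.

466.5 degrees Rankine

°R = °F + 459.67.
Applying the formula gives 466.5 °R.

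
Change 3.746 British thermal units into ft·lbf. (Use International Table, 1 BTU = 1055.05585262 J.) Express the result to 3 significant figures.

2920 foot-pounds

1 BTU = 778.169 foot-pounds.
Then 3.746 × 778.169 ≈ 2920 ft·lbf.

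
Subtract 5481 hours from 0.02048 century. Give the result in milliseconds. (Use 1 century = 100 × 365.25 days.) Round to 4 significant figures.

4.490e+10 milliseconds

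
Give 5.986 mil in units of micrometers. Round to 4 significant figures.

152.0 micrometers

1 mil = 25.4000 micrometers.
Thus 5.986 × 25.4000 ≈ 152.0 μm.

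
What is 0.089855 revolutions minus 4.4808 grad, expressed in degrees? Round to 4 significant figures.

0.089855 rev = 32.3478 ° and 4.4808 grad = 4.03272 °.
32.3478 − 4.03272 ≈ 28.32 °.

28.32 °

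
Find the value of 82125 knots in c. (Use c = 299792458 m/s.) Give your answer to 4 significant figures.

1 kn = 1.71600e-9 c.
So 82125 × 1.71600e-9 ≈ 0.0001409 c.

0.0001409 times the speed of light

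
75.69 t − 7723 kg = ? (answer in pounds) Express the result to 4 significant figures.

149800 lb

75.69 t = 166868 lb and 7723 kg = 17026.3 lb.
166868 − 17026.3 ≈ 149800 lb.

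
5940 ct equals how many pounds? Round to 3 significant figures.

2.62 pounds

1 ct = 0.000440925 pounds.
So 5940 × 0.000440925 ≈ 2.62 lb.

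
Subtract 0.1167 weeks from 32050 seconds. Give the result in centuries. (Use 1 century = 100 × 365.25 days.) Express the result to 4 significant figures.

-1.221e-5 century

32050 s = 1.01560e-5 century and 0.1167 wk = 2.23655e-5 century.
1.01560e-5 − 2.23655e-5 ≈ -1.221e-5 century.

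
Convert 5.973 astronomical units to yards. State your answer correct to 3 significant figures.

9.77 × 10^11 yards

1 au = 1.63602 × 10^11 yd.
5.973 × 1.63602 × 10^11 ≈ 9.77 × 10^11 yd.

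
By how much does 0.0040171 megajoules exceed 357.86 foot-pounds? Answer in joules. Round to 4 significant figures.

3532 J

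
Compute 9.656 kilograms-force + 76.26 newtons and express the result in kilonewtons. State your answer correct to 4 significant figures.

9.656 kgf = 0.0946930 kN and 76.26 N = 0.0762600 kN.
0.0946930 + 0.0762600 ≈ 0.1710 kN.

0.1710 kN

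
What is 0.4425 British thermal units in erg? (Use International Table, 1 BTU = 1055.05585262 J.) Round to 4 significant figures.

4.669e+9 ergs

1 British thermal unit = 1.05506e+10 ergs.
0.4425 × 1.05506e+10 ≈ 4.669e+9 erg.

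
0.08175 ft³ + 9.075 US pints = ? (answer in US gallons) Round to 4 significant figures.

1.746 US gallons

0.08175 ft³ = 0.6115325 US gal and 9.075 US pt = 1.134375 US gal.
0.6115325 + 1.134375 ≈ 1.746 US gal.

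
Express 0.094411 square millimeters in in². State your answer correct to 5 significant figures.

0.00014634 square inches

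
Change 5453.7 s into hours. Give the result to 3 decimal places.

1.515 hours

1 second = 0.000277778 h.
So 5453.7 × 0.000277778 ≈ 1.515 h.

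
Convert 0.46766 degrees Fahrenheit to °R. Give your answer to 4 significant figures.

460.1 °R

°R = °F + 459.67.
Applying the formula gives 460.1 °R.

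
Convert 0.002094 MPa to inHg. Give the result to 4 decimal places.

0.6184 inHg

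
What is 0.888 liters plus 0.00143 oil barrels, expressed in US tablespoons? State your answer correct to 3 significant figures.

0.888 L = 60.0537 US tbsp and 0.00143 bbl = 15.3754 US tbsp.
60.0537 + 15.3754 ≈ 75.4 US tbsp.

75.4 US tbsp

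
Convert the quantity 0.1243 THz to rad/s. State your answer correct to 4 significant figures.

7.810 × 10^11 rad/s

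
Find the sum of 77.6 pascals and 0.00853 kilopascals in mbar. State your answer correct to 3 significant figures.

0.861 millibar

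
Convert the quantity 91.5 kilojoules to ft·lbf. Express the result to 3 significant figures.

67500 ft·lbf

1 kilojoule = 737.562 ft·lbf.
91.5 × 737.562 ≈ 67500 ft·lbf.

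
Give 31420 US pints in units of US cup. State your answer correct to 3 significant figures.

1 US pt = 2.00000 US cups.
So 31420 × 2.00000 ≈ 62800 US cup.

62800 US cup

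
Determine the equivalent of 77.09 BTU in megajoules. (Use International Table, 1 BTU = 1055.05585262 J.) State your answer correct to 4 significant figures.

0.08133 MJ

1 BTU = 0.00105506 MJ.
Thus 77.09 × 0.00105506 ≈ 0.08133 MJ.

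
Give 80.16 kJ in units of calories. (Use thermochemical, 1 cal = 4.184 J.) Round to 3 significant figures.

19200 cal

1 kilojoule = 239.006 calories.
So 80.16 × 239.006 ≈ 19200 cal.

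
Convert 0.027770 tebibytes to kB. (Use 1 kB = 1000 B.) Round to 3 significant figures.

3.05e+7 kB

1 TiB = 1.09951e+9 kilobytes.
Thus 0.027770 × 1.09951e+9 ≈ 3.05e+7 kB.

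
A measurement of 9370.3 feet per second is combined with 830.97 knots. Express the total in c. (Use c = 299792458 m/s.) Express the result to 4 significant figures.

1.095 × 10^-5 c

9370.3 ft/s = 9.52682 × 10^-6 c and 830.97 kn = 1.42595 × 10^-6 c.
9.52682 × 10^-6 + 1.42595 × 10^-6 ≈ 1.095 × 10^-5 c.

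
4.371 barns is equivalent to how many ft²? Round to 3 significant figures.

4.70 × 10^-27 square feet

1 barn = 1.07639 × 10^-27 ft².
Then 4.371 × 1.07639 × 10^-27 ≈ 4.70 × 10^-27 ft².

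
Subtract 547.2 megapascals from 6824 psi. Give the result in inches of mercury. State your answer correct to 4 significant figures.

6824 psi = 13893.8 inHg and 547.2 MPa = 161588 inHg.
13893.8 − 161588 ≈ -147700 inHg.

-147700 inches of mercury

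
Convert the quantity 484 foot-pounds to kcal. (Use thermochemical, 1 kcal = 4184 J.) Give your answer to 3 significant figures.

1 ft·lbf = 0.000324048 kilocalories.
So 484 × 0.000324048 ≈ 0.157 kcal.

0.157 kcal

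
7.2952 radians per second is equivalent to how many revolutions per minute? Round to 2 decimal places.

69.66 rpm

1 rad/s = 9.54930 revolutions per minute.
Then 7.2952 × 9.54930 ≈ 69.66 rpm.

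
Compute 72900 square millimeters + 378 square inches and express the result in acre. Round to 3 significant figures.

72900 mm² = 1.80140e-5 acre and 378 in² = 6.02617e-5 acre.
1.80140e-5 + 6.02617e-5 ≈ 7.83e-5 acre.

7.83e-5 acres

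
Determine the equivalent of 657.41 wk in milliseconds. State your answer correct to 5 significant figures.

3.9760e+11 ms

1 wk = 6.04800e+8 milliseconds.
So 657.41 × 6.04800e+8 ≈ 3.9760e+11 ms.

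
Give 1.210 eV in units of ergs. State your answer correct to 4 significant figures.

1 electronvolt = 1.60218e-12 ergs.
Then 1.210 × 1.60218e-12 ≈ 1.939e-12 erg.

1.939e-12 erg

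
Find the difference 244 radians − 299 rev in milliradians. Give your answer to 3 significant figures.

-1.63e+6 mrad

244 rad = 244000 mrad and 299 rev = 1.87867e+6 mrad.
244000 − 1.87867e+6 ≈ -1.63e+6 mrad.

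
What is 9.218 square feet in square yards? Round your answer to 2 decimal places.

1.02 yd²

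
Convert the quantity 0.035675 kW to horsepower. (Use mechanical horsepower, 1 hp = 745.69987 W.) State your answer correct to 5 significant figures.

0.047841 hp

1 kilowatt = 1.34102 hp.
0.035675 × 1.34102 ≈ 0.047841 hp.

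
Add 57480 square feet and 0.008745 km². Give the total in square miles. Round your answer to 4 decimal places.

57480 ft² = 0.00206181 mi² and 0.008745 km² = 0.00337646 mi².
0.00206181 + 0.00337646 ≈ 0.0054 mi².

0.0054 mi²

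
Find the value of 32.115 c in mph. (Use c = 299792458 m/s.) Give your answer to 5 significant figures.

1 c = 6.70617e+8 miles per hour.
32.115 × 6.70617e+8 ≈ 2.1537e+10 mph.

2.1537e+10 mph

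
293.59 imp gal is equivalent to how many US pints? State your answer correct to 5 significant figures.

1 imp gal = 9.60760 US pt.
Thus 293.59 × 9.60760 ≈ 2820.7 US pt.

2820.7 US pints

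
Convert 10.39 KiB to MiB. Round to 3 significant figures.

1 KiB = 0.0009765625 MiB.
So 10.39 × 0.0009765625 ≈ 0.0101 MiB.

0.0101 MiB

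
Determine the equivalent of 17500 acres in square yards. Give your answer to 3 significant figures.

1 acre = 4840.00 yd².
17500 × 4840.00 ≈ 8.47e+7 yd².

8.47e+7 yd²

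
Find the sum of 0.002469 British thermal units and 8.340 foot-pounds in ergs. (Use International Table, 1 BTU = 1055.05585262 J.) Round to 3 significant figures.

0.002469 BTU = 2.60493e+7 erg and 8.340 ft·lbf = 1.13075e+8 erg.
2.60493e+7 + 1.13075e+8 ≈ 1.39e+8 erg.

1.39e+8 erg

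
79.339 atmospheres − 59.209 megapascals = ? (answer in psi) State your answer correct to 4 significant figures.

79.339 atm = 1165.96 psi and 59.209 MPa = 8587.54 psi.
1165.96 − 8587.54 ≈ -7422 psi.

-7422 pounds per square inch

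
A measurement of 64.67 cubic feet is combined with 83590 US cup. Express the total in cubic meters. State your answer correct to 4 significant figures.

64.67 ft³ = 1.83125 m³ and 83590 US cup = 19.7764 m³.
1.83125 + 19.7764 ≈ 21.61 m³.

21.61 cubic meters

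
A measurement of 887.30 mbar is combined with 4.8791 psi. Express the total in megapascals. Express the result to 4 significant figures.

0.1224 megapascals

887.30 mbar = 0.0887300 MPa and 4.8791 psi = 0.0336402 MPa.
0.0887300 + 0.0336402 ≈ 0.1224 MPa.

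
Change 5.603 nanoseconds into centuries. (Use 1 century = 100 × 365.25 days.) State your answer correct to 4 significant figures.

1.775e-18 centuries

1 nanosecond = 3.16881e-19 centuries.
Thus 5.603 × 3.16881e-19 ≈ 1.775e-18 century.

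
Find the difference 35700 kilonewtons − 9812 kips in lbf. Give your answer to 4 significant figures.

35700 kN = 8.02568e+6 lbf and 9812 kip = 9.81200e+6 lbf.
8.02568e+6 − 9.81200e+6 ≈ -1.786e+6 lbf.

-1.786e+6 pounds-force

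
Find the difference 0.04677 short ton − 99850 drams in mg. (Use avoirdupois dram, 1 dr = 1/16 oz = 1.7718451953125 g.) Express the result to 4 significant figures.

0.04677 short ton = 4.24290e+7 mg and 99850 dr = 1.76919e+8 mg.
4.24290e+7 − 1.76919e+8 ≈ -1.345e+8 mg.

-1.345e+8 mg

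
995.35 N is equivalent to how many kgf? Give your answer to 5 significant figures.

1 N = 0.101972 kilograms-force.
995.35 × 0.101972 ≈ 101.50 kgf.

101.50 kilograms-force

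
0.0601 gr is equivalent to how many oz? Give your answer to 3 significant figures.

0.000137 oz

1 gr = 0.00228571 ounces.
0.0601 × 0.00228571 ≈ 0.000137 oz.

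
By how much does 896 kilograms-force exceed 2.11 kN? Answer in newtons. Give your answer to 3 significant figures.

6680 N

896 kgf = 8786.76 N and 2.11 kN = 2110.00 N.
8786.76 − 2110.00 ≈ 6680 N.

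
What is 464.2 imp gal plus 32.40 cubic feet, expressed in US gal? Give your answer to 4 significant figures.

799.8 US gal

464.2 imp gal = 557.4810 US gal and 32.40 ft³ = 242.3688 US gal.
557.4810 + 242.3688 ≈ 799.8 US gal.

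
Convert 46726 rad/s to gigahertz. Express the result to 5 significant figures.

7.4367 × 10^-6 GHz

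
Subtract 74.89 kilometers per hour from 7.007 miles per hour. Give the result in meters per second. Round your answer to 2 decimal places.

7.007 mph = 3.13241 m/s and 74.89 km/h = 20.8028 m/s.
3.13241 − 20.8028 ≈ -17.67 m/s.

-17.67 m/s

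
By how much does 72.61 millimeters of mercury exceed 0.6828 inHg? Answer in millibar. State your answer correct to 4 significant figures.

73.68 mbar

72.61 mmHg = 96.8054 mbar and 0.6828 inHg = 23.1223 mbar.
96.8054 − 23.1223 ≈ 73.68 mbar.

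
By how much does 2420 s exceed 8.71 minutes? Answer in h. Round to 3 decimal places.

0.527 hours

2420 s = 0.672222 h and 8.71 min = 0.145167 h.
0.672222 − 0.145167 ≈ 0.527 h.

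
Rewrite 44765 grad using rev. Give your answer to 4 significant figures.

111.9 revolutions

1 grad = 0.00250000 rev.
So 44765 × 0.00250000 ≈ 111.9 rev.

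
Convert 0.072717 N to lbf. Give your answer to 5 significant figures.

0.016347 lbf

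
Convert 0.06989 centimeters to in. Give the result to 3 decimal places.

0.028 in

1 centimeter = 0.393701 in.
0.06989 × 0.393701 ≈ 0.028 in.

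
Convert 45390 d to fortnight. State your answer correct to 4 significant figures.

3242 fortnight

1 day = 0.0714286 fortnights.
45390 × 0.0714286 ≈ 3242 fortnight.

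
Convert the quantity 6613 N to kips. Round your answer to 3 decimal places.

1 N = 0.000224809 kip.
So 6613 × 0.000224809 ≈ 1.487 kip.

1.487 kip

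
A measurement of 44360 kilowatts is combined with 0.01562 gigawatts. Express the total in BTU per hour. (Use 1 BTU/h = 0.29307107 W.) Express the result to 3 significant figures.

2.05 × 10^8 BTU/h

44360 kW = 1.51363 × 10^8 BTU/h and 0.01562 GW = 5.32977 × 10^7 BTU/h.
1.51363 × 10^8 + 5.32977 × 10^7 ≈ 2.05 × 10^8 BTU/h.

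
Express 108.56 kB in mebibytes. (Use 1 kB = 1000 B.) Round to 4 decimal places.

1 kilobyte = 0.000953674 mebibytes.
Then 108.56 × 0.000953674 ≈ 0.1035 MiB.

0.1035 MiB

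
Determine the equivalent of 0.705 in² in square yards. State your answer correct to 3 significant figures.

0.000544 yd²

1 square inch = 0.000771605 yd².
0.705 × 0.000771605 ≈ 0.000544 yd².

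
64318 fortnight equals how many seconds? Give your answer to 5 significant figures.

1 fortnight = 1.20960e+6 s.
Then 64318 × 1.20960e+6 ≈ 7.7799e+10 s.

7.7799e+10 s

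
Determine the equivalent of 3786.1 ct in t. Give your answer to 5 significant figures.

0.00075722 t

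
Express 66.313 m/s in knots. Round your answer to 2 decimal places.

128.90 kn

1 meter per second = 1.94384 knots.
So 66.313 × 1.94384 ≈ 128.90 kn.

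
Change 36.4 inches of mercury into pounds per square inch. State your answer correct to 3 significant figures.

17.9 pounds per square inch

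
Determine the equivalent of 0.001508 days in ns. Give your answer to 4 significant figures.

1.303e+11 nanoseconds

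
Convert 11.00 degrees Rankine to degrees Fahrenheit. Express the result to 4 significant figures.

-448.7 degrees Fahrenheit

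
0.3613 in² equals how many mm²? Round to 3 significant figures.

233 square millimeters

1 in² = 645.160 mm².
0.3613 × 645.160 ≈ 233 mm².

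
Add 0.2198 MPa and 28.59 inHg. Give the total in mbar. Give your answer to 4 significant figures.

0.2198 MPa = 2198.00 mbar and 28.59 inHg = 968.169 mbar.
2198.00 + 968.169 ≈ 3166 mbar.

3166 millibar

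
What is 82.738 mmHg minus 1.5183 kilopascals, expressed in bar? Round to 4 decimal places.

0.0951 bar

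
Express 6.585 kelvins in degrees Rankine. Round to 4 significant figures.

11.85 degrees Rankine

°R = K × 9/5.
Applying the formula gives 11.85 °R.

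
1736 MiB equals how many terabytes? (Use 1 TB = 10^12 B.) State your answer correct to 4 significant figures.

0.001820 TB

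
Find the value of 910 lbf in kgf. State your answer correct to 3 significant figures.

413 kgf

1 pound-force = 0.453592 kgf.
Then 910 × 0.453592 ≈ 413 kgf.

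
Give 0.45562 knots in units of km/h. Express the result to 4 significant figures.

1 knot = 1.85200 kilometers per hour.
Thus 0.45562 × 1.85200 ≈ 0.8438 km/h.

0.8438 kilometers per hour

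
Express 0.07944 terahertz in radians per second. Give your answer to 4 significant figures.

1 terahertz = 6.28319e+12 radians per second.
So 0.07944 × 6.28319e+12 ≈ 4.991e+11 rad/s.

4.991e+11 rad/s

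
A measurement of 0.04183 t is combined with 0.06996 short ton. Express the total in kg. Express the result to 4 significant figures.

105.3 kilograms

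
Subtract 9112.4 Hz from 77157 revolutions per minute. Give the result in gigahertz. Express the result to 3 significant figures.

-7.83 × 10^-6 GHz

77157 rpm = 1.28595 × 10^-6 GHz and 9112.4 Hz = 9.11240 × 10^-6 GHz.
1.28595 × 10^-6 − 9.11240 × 10^-6 ≈ -7.83 × 10^-6 GHz.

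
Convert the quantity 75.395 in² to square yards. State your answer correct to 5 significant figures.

1 in² = 0.000771605 yd².
Thus 75.395 × 0.000771605 ≈ 0.058175 yd².

0.058175 square yards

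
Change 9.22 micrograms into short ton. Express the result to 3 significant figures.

1.02e-11 short ton

1 μg = 1.10231e-12 short ton.
So 9.22 × 1.10231e-12 ≈ 1.02e-11 short ton.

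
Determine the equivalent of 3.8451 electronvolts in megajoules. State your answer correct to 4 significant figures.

1 electronvolt = 1.60218 × 10^-25 MJ.
Thus 3.8451 × 1.60218 × 10^-25 ≈ 6.161 × 10^-25 MJ.

6.161 × 10^-25 megajoules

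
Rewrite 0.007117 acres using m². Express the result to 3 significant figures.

1 acre = 4046.86 square meters.
Then 0.007117 × 4046.86 ≈ 28.8 m².

28.8 square meters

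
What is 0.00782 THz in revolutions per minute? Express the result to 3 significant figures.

4.69e+11 revolutions per minute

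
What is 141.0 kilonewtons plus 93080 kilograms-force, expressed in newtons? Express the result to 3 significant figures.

1.05e+6 newtons

141.0 kN = 141000 N and 93080 kgf = 912803 N.
141000 + 912803 ≈ 1.05e+6 N.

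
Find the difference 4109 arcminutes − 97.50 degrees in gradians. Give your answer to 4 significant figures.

-32.24 gradians

4109 arcmin = 76.0926 grad and 97.50 ° = 108.333 grad.
76.0926 − 108.333 ≈ -32.24 grad.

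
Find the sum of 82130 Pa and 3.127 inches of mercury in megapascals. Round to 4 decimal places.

0.0927 megapascals

82130 Pa = 0.0821300 MPa and 3.127 inHg = 0.0105892 MPa.
0.0821300 + 0.0105892 ≈ 0.0927 MPa.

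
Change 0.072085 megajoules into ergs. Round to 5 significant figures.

7.2085e+11 ergs

1 megajoule = 1.00000e+13 ergs.
Then 0.072085 × 1.00000e+13 ≈ 7.2085e+11 erg.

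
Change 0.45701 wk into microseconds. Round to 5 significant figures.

2.7640 × 10^11 microseconds

1 week = 6.04800 × 10^11 μs.
0.45701 × 6.04800 × 10^11 ≈ 2.7640 × 10^11 μs.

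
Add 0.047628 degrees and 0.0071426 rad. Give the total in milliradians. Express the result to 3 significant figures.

7.97 mrad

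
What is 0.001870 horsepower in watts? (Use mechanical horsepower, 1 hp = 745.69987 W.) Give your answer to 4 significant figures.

1 horsepower = 745.700 watts.
Then 0.001870 × 745.700 ≈ 1.394 W.

1.394 watts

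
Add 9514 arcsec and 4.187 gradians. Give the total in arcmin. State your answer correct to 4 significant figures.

384.7 arcmin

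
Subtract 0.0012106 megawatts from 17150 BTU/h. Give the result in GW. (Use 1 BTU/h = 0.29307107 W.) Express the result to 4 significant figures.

17150 BTU/h = 5.02617e-6 GW and 0.0012106 MW = 1.21060e-6 GW.
5.02617e-6 − 1.21060e-6 ≈ 3.816e-6 GW.

3.816e-6 gigawatts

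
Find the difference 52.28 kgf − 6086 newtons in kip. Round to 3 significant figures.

52.28 kgf = 0.115258 kip and 6086 N = 1.36819 kip.
0.115258 − 1.36819 ≈ -1.25 kip.

-1.25 kip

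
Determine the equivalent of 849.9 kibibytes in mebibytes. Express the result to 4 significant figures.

1 kibibyte = 0.0009765625 MiB.
So 849.9 × 0.0009765625 ≈ 0.8300 MiB.

0.8300 MiB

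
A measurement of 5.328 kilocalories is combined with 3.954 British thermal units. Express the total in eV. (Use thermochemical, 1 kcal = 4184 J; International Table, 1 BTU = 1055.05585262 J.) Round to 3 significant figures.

1.65 × 10^23 electronvolts

5.328 kcal = 1.39138 × 10^23 eV and 3.954 BTU = 2.60376 × 10^22 eV.
1.39138 × 10^23 + 2.60376 × 10^22 ≈ 1.65 × 10^23 eV.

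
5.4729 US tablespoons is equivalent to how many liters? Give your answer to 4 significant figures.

0.08093 L

1 US tbsp = 0.0147868 liters.
Thus 5.4729 × 0.0147868 ≈ 0.08093 L.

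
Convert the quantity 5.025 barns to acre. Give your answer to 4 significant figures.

1 barn = 2.47105e-32 acre.
5.025 × 2.47105e-32 ≈ 1.242e-31 acre.

1.242e-31 acre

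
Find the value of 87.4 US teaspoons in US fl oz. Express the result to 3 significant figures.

1 US teaspoon = 0.166667 US fl oz.
So 87.4 × 0.166667 ≈ 14.6 US fl oz.

14.6 US fl oz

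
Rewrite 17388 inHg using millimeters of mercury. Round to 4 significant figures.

441700 mmHg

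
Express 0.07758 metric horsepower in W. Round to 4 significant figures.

57.06 watts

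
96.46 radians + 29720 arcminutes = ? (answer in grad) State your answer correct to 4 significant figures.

96.46 rad = 6140.83 grad and 29720 arcmin = 550.370 grad.
6140.83 + 550.370 ≈ 6691 grad.

6691 grad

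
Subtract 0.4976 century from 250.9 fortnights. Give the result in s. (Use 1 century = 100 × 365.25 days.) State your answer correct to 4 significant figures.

250.9 fortnight = 3.03489e+8 s and 0.4976 century = 1.57031e+9 s.
3.03489e+8 − 1.57031e+9 ≈ -1.267e+9 s.

-1.267e+9 seconds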